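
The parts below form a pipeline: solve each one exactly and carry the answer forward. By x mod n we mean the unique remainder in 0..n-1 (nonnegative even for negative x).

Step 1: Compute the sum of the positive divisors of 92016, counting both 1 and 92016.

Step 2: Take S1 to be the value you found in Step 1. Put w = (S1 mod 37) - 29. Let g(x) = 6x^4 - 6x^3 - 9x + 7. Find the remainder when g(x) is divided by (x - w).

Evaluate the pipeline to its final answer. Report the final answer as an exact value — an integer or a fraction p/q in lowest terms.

Step 1: 92016 = 2^4 * 3^4 * 71; sigma = (1 + 2 + 4 + 8 + 16) * (1 + 3 + 9 + 27 + 81) * (1 + 71) = 31 * 121 * 72 = 270072; answer 270072
Step 2: S1 = 270072; w = -20; remainder = value at the root: 6*(-20)^4 - 6*(-20)^3 - 9*(-20)^1 + 7 = (960000) + (48000) + (180) + (7) = 1008187; answer 1008187

1008187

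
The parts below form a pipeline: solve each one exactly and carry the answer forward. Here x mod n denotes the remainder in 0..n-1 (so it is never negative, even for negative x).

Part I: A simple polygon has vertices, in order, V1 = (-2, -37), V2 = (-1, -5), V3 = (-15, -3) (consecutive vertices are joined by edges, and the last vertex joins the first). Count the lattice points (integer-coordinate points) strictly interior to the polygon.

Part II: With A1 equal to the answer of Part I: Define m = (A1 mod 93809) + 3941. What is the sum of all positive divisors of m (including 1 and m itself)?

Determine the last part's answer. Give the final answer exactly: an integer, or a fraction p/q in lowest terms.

Part I: cross terms: (-2*-5 - -1*-37)=-27, (-1*-3 - -15*-5)=-72, (-15*-37 - -2*-3)=549; twice the area = |450| = 450; area = 225; boundary points = 1 + 2 + 1 = 4; strictly interior points = area - boundary/2 + 1 = 224; answer 224
Part II: A1 = 224; m = 4165; 4165 = 5 * 7^2 * 17; sigma = (1 + 5) * (1 + 7 + 49) * (1 + 17) = 6 * 57 * 18 = 6156; answer 6156

6156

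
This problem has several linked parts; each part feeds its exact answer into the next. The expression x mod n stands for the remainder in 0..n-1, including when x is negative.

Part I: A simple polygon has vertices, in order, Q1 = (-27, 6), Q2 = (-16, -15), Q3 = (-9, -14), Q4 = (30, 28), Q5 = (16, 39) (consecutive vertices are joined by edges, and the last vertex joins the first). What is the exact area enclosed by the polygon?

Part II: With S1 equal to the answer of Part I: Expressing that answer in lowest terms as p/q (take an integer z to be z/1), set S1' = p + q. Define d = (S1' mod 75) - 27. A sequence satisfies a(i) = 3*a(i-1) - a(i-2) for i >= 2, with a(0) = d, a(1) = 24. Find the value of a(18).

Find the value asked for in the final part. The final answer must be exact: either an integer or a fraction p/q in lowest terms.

Part I: cross terms: (-27*-15 - -16*6)=501, (-16*-14 - -9*-15)=89, (-9*28 - 30*-14)=168, (30*39 - 16*28)=722, (16*6 - -27*39)=1149; twice the area = |2629| = 2629; area = 2629/2; answer 2629/2
Part II: S1 = 2629/2; threaded value p + q = 2631; d = -21; a(2) = 3*(24) - 1*(-21) = 93; iterating: a(2)=93, a(3)=255, a(4)=672, a(5)=1761, a(6)=4611, a(7)=12072, a(8)=31605, a(9)=82743, a(10)=216624, a(11)=567129, a(12)=1484763, a(13)=3887160, a(14)=10176717, a(15)=26642991, a(16)=69752256, a(17)=182613777, a(18)=478089075; answer 478089075

478089075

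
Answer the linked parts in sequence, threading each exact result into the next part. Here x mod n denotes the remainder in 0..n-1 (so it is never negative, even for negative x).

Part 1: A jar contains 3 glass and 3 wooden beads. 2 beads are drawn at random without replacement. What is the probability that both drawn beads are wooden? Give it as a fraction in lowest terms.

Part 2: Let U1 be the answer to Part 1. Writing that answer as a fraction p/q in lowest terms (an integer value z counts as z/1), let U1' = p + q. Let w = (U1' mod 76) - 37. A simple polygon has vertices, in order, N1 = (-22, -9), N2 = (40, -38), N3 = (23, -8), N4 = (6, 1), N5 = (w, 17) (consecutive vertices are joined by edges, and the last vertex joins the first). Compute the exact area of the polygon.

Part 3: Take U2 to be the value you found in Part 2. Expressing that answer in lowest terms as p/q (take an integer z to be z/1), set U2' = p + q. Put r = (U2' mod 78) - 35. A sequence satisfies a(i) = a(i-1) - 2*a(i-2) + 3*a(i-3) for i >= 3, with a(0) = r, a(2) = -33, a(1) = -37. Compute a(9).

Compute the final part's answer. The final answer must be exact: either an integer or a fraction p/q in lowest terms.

-913

Part 1: total draws C(6,2) = 15; favorable C(3,2) = 3; P = 1/5; answer 1/5
Part 2: U1 = 1/5; threaded value p + q = 6; w = -31; cross terms: (-22*-38 - 40*-9)=1196, (40*-8 - 23*-38)=554, (23*1 - 6*-8)=71, (6*17 - -31*1)=133, (-31*-9 - -22*17)=653; twice the area = |2607| = 2607; area = 2607/2; answer 2607/2
Part 3: U2 = 2607/2; threaded value p + q = 2609; r = 0; a(3) = 1*(-33) - 2*(-37) + 3*(0) = 41; iterating: a(3)=41, a(4)=-4, a(5)=-185, a(6)=-54, a(7)=304, a(8)=-143, a(9)=-913; answer -913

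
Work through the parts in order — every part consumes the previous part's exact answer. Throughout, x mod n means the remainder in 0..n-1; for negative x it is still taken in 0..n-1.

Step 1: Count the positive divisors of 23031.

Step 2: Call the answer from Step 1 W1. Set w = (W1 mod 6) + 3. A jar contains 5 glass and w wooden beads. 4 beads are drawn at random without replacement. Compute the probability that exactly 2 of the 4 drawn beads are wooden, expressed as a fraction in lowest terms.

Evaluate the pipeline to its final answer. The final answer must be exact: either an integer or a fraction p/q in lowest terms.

Step 1: 23031 = 3^3 * 853; number of divisors = (3+1) * (1+1) = 8; answer 8
Step 2: W1 = 8; w = 5; total draws C(10,4) = 210; favorable C(5,2)*C(5,2) = 100; P = 10/21; answer 10/21

10/21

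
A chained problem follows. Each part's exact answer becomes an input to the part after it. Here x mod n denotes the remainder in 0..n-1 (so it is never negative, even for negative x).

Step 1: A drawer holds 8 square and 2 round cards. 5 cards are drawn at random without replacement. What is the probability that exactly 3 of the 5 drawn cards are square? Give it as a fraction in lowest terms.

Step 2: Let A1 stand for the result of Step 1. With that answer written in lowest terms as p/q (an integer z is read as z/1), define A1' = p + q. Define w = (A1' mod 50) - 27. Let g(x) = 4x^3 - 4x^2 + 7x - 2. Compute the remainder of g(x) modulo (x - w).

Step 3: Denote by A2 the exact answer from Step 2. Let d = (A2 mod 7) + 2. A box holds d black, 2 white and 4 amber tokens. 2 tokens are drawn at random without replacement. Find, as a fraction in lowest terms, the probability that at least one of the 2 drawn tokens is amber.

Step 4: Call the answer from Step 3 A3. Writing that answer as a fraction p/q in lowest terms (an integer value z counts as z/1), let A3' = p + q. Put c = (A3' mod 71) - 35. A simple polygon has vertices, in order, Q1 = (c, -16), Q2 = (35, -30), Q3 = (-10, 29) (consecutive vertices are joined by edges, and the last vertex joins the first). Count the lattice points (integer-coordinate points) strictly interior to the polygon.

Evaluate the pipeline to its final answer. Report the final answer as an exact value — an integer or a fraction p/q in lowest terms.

Step 1: total draws C(10,5) = 252; favorable C(8,3)*C(2,2) = 56; P = 2/9; answer 2/9
Step 2: A1 = 2/9; threaded value p + q = 11; w = -16; remainder = value at the root: 4*(-16)^3 - 4*(-16)^2 + 7*(-16)^1 - 2 = (-16384) + (-1024) + (-112) + (-2) = -17522; answer -17522
Step 3: A2 = -17522; d = 8; total draws C(14,2) = 91; complement C(10,2) = 45; favorable 91 - 45 = 46; P = 46/91; answer 46/91
Step 4: A3 = 46/91; threaded value p + q = 137; c = 31; cross terms: (31*-30 - 35*-16)=-370, (35*29 - -10*-30)=715, (-10*-16 - 31*29)=-739; twice the area = |-394| = 394; area = 197; boundary points = 2 + 1 + 1 = 4; strictly interior points = area - boundary/2 + 1 = 196; answer 196

196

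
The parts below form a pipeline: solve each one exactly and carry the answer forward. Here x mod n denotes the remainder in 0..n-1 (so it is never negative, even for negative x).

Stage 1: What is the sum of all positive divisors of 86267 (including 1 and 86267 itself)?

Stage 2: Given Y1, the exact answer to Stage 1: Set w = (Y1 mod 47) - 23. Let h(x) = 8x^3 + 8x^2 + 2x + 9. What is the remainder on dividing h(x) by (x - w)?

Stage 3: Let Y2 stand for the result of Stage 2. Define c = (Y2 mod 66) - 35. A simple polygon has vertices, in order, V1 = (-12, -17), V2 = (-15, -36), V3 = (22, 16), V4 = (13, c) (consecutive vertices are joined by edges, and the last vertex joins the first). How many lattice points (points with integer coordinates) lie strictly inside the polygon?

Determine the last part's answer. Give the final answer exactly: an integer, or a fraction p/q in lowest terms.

417

Stage 1: 86267 = 281 * 307; sigma = (1 + 281) * (1 + 307) = 282 * 308 = 86856; answer 86856
Stage 2: Y1 = 86856; w = -23; remainder = value at the root: 8*(-23)^3 + 8*(-23)^2 + 2*(-23)^1 + 9 = (-97336) + (4232) + (-46) + (9) = -93141; answer -93141
Stage 3: Y2 = -93141; c = 16; cross terms: (-12*-36 - -15*-17)=177, (-15*16 - 22*-36)=552, (22*16 - 13*16)=144, (13*-17 - -12*16)=-29; twice the area = |844| = 844; area = 422; boundary points = 1 + 1 + 9 + 1 = 12; strictly interior points = area - boundary/2 + 1 = 417; answer 417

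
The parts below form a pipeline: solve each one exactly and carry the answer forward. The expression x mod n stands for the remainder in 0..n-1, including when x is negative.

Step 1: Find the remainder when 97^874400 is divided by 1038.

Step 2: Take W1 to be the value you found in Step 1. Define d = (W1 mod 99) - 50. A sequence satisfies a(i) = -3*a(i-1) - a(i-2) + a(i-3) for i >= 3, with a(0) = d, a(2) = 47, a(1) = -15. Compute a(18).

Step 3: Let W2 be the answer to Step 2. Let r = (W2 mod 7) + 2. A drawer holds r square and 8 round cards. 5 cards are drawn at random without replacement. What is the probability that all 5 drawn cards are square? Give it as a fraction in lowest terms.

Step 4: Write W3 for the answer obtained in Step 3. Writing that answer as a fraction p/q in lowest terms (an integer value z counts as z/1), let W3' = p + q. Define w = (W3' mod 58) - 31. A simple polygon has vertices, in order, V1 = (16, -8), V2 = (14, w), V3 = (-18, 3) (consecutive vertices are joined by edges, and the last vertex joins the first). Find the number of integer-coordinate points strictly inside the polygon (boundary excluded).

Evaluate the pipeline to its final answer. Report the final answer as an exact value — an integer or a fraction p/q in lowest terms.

Step 1: squarings mod 1038: 97^1=97, 97^2=67, 97^4=337, 97^8=427, 97^16=679, 97^32=169, 97^64=535, 97^128=775, 97^256=661, 97^512=961, 97^1024=739, 97^2048=133, 97^4096=43, 97^8192=811, 97^16384=667, 97^32768=625, 97^65536=337, 97^131072=427, 97^262144=679, 97^524288=169; 97^874400 = 97^32 * 97^128 * 97^256 * 97^512 * 97^1024 * 97^4096 * 97^16384 * 97^65536 * 97^262144 * 97^524288 = 529 (mod 1038); answer 529
Step 2: W1 = 529; d = -16; a(3) = -3*(47) - 1*(-15) + 1*(-16) = -142; iterating: a(3)=-142, a(4)=364, a(5)=-903, a(6)=2203, a(7)=-5342, a(8)=12920, a(9)=-31215, a(10)=75383, a(11)=-182014, a(12)=439444, a(13)=-1060935, a(14)=2561347, a(15)=-6183662, a(16)=14928704, a(17)=-36041103, a(18)=87010943; answer 87010943
Step 3: W2 = 87010943; r = 7; total draws C(15,5) = 3003; favorable C(7,5) = 21; P = 1/143; answer 1/143
Step 4: W3 = 1/143; threaded value p + q = 144; w = -3; cross terms: (16*-3 - 14*-8)=64, (14*3 - -18*-3)=-12, (-18*-8 - 16*3)=96; twice the area = |148| = 148; area = 74; boundary points = 1 + 2 + 1 = 4; strictly interior points = area - boundary/2 + 1 = 73; answer 73

73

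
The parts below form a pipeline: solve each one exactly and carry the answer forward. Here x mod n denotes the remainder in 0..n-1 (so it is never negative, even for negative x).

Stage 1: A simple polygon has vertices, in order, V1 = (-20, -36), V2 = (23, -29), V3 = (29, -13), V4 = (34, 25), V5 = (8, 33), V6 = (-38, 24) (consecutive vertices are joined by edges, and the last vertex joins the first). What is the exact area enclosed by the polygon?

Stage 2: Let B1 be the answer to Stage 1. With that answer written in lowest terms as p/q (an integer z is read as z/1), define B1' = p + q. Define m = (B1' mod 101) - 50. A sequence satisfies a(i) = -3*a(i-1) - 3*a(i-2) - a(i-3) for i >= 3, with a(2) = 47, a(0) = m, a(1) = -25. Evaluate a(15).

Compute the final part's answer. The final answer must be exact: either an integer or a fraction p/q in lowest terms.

-1243

Stage 1: cross terms: (-20*-29 - 23*-36)=1408, (23*-13 - 29*-29)=542, (29*25 - 34*-13)=1167, (34*33 - 8*25)=922, (8*24 - -38*33)=1446, (-38*-36 - -20*24)=1848; twice the area = |7333| = 7333; area = 7333/2; answer 7333/2
Stage 2: B1 = 7333/2; threaded value p + q = 7335; m = 13; a(3) = -3*(47) - 3*(-25) - 1*(13) = -79; iterating: a(3)=-79, a(4)=121, a(5)=-173, a(6)=235, a(7)=-307, a(8)=389, a(9)=-481, a(10)=583, a(11)=-695, a(12)=817, a(13)=-949, a(14)=1091, a(15)=-1243; answer -1243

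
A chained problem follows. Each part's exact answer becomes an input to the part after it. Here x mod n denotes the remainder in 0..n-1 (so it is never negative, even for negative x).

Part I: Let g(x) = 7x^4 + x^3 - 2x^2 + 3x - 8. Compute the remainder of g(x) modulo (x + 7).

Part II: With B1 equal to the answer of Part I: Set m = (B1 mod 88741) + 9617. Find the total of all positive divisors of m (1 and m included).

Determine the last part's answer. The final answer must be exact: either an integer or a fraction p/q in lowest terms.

Part I: remainder = value at the root: 7*(-7)^4 + 1*(-7)^3 - 2*(-7)^2 + 3*(-7)^1 - 8 = (16807) + (-343) + (-98) + (-21) + (-8) = 16337; answer 16337
Part II: B1 = 16337; m = 25954; 25954 = 2 * 19 * 683; sigma = (1 + 2) * (1 + 19) * (1 + 683) = 3 * 20 * 684 = 41040; answer 41040

41040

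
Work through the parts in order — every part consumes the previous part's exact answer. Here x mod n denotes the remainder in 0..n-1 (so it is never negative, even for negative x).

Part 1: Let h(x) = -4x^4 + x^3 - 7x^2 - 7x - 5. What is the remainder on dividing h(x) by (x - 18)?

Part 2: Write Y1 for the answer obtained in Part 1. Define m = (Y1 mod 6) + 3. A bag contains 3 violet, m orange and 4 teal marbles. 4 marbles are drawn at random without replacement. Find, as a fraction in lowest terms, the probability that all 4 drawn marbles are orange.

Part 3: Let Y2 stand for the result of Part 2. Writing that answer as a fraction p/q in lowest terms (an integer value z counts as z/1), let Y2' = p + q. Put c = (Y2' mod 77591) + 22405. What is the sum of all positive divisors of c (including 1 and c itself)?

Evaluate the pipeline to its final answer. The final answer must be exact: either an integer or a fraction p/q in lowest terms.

Part 1: remainder = value at the root: -4*(18)^4 + 1*(18)^3 - 7*(18)^2 - 7*(18)^1 - 5 = (-419904) + (5832) + (-2268) + (-126) + (-5) = -416471; answer -416471
Part 2: Y1 = -416471; m = 4; total draws C(11,4) = 330; favorable C(4,4) = 1; P = 1/330; answer 1/330
Part 3: Y2 = 1/330; threaded value p + q = 331; c = 22736; 22736 = 2^4 * 7^2 * 29; sigma = (1 + 2 + 4 + 8 + 16) * (1 + 7 + 49) * (1 + 29) = 31 * 57 * 30 = 53010; answer 53010

53010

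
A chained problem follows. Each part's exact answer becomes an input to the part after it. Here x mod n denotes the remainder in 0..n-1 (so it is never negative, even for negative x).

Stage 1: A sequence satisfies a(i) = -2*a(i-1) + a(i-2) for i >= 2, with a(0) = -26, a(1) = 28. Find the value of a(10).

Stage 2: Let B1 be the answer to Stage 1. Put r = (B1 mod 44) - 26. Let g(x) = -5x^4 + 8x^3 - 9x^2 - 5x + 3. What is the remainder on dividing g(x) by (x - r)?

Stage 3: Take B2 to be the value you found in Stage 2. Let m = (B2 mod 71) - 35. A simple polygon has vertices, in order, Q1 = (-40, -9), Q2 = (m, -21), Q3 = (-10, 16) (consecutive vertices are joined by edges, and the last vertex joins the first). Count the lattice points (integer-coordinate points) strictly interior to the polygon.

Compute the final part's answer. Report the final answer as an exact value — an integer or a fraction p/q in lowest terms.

Stage 1: a(2) = -2*(28) + 1*(-26) = -82; iterating: a(2)=-82, a(3)=192, a(4)=-466, a(5)=1124, a(6)=-2714, a(7)=6552, a(8)=-15818, a(9)=38188, a(10)=-92194; answer -92194
Stage 2: B1 = -92194; r = 4; remainder = value at the root: -5*(4)^4 + 8*(4)^3 - 9*(4)^2 - 5*(4)^1 + 3 = (-1280) + (512) + (-144) + (-20) + (3) = -929; answer -929
Stage 3: B2 = -929; m = 30; cross terms: (-40*-21 - 30*-9)=1110, (30*16 - -10*-21)=270, (-10*-9 - -40*16)=730; twice the area = |2110| = 2110; area = 1055; boundary points = 2 + 1 + 5 = 8; strictly interior points = area - boundary/2 + 1 = 1052; answer 1052

1052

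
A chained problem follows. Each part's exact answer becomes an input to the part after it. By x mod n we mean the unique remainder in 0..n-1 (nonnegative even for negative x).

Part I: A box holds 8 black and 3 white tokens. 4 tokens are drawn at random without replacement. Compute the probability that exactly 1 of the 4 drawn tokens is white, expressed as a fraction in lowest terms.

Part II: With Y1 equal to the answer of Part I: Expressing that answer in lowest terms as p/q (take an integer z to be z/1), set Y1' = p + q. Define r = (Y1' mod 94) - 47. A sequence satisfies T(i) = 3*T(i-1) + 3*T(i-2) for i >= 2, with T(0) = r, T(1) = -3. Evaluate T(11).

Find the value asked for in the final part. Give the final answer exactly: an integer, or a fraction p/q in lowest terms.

Part I: total draws C(11,4) = 330; favorable C(3,1)*C(8,3) = 168; P = 28/55; answer 28/55
Part II: Y1 = 28/55; threaded value p + q = 83; r = 36; T(2) = 3*(-3) + 3*(36) = 99; iterating: T(2)=99, T(3)=288, T(4)=1161, T(5)=4347, T(6)=16524, T(7)=62613, T(8)=237411, T(9)=900072, T(10)=3412449, T(11)=12937563; answer 12937563

12937563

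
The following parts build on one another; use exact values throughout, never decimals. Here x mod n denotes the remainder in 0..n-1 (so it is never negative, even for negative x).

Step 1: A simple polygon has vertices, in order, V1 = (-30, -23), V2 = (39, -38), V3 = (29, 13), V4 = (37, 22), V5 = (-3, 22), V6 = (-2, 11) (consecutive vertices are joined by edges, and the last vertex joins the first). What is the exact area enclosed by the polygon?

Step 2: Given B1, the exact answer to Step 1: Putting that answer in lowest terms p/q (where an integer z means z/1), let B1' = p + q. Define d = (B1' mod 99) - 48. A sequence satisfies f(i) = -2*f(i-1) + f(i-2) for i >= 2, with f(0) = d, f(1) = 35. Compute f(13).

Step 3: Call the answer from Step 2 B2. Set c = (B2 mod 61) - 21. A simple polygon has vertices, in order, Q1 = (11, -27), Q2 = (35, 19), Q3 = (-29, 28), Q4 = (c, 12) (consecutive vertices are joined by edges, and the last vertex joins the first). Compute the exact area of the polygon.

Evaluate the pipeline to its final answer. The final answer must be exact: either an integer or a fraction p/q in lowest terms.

1405

Step 1: cross terms: (-30*-38 - 39*-23)=2037, (39*13 - 29*-38)=1609, (29*22 - 37*13)=157, (37*22 - -3*22)=880, (-3*11 - -2*22)=11, (-2*-23 - -30*11)=376; twice the area = |5070| = 5070; area = 2535; answer 2535
Step 2: B1 = 2535; threaded value p + q = 2536; d = 13; f(2) = -2*(35) + 1*(13) = -57; iterating: f(2)=-57, f(3)=149, f(4)=-355, f(5)=859, f(6)=-2073, f(7)=5005, f(8)=-12083, f(9)=29171, f(10)=-70425, f(11)=170021, f(12)=-410467, f(13)=990955; answer 990955
Step 3: B2 = 990955; c = -11; cross terms: (11*19 - 35*-27)=1154, (35*28 - -29*19)=1531, (-29*12 - -11*28)=-40, (-11*-27 - 11*12)=165; twice the area = |2810| = 2810; area = 1405; answer 1405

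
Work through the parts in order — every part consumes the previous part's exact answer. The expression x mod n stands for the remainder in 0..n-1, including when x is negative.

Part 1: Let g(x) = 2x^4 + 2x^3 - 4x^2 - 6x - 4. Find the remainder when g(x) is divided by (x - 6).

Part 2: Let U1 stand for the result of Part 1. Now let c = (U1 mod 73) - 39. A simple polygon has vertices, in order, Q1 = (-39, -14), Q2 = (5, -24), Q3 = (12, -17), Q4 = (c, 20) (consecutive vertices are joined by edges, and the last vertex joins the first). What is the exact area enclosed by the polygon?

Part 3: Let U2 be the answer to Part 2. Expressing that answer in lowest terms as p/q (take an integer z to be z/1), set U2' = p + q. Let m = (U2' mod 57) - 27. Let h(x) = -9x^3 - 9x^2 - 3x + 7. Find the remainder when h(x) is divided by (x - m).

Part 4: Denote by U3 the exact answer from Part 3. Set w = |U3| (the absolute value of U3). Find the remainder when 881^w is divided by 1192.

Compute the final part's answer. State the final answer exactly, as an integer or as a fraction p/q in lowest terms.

649

Part 1: remainder = value at the root: 2*(6)^4 + 2*(6)^3 - 4*(6)^2 - 6*(6)^1 - 4 = (2592) + (432) + (-144) + (-36) + (-4) = 2840; answer 2840
Part 2: U1 = 2840; c = 27; cross terms: (-39*-24 - 5*-14)=1006, (5*-17 - 12*-24)=203, (12*20 - 27*-17)=699, (27*-14 - -39*20)=402; twice the area = |2310| = 2310; area = 1155; answer 1155
Part 3: U2 = 1155; threaded value p + q = 1156; m = -11; remainder = value at the root: -9*(-11)^3 - 9*(-11)^2 - 3*(-11)^1 + 7 = (11979) + (-1089) + (33) + (7) = 10930; answer 10930
Part 4: U3 = 10930; w = 10930; squarings mod 1192: 881^1=881, 881^2=169, 881^4=1145, 881^8=1017, 881^16=825, 881^32=1185, 881^64=49, 881^128=17, 881^256=289, 881^512=81, 881^1024=601, 881^2048=25, 881^4096=625, 881^8192=841; 881^10930 = 881^2 * 881^16 * 881^32 * 881^128 * 881^512 * 881^2048 * 881^8192 = 649 (mod 1192); answer 649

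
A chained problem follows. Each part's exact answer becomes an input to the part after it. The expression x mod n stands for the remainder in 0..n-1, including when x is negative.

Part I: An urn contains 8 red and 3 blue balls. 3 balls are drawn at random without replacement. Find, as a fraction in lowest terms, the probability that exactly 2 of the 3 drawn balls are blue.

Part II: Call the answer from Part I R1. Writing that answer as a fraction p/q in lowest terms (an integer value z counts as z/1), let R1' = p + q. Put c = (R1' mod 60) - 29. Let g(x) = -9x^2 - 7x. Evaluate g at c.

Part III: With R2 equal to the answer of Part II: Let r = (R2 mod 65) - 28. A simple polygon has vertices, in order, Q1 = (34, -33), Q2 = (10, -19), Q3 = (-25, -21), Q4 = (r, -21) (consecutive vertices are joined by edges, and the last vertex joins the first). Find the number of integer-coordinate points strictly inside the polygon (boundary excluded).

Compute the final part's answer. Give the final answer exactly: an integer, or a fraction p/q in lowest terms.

Part I: total draws C(11,3) = 165; favorable C(3,2)*C(8,1) = 24; P = 8/55; answer 8/55
Part II: R1 = 8/55; threaded value p + q = 63; c = -26; -9*(-26)^2 - 7*(-26)^1 = (-6084) + (182) = -5902; answer -5902
Part III: R2 = -5902; r = -15; cross terms: (34*-19 - 10*-33)=-316, (10*-21 - -25*-19)=-685, (-25*-21 - -15*-21)=210, (-15*-33 - 34*-21)=1209; twice the area = |418| = 418; area = 209; boundary points = 2 + 1 + 10 + 1 = 14; strictly interior points = area - boundary/2 + 1 = 203; answer 203

203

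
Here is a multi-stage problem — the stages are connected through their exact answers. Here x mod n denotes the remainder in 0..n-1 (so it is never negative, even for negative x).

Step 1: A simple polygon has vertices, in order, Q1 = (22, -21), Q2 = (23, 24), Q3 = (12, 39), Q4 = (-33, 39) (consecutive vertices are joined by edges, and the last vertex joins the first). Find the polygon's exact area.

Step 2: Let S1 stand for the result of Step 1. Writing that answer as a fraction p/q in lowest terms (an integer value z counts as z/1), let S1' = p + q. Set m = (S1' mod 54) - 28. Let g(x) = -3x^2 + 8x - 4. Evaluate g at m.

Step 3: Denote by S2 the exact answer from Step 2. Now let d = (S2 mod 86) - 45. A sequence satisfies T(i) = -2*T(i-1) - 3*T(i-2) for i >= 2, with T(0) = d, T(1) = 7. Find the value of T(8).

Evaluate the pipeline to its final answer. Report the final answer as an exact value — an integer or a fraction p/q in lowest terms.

1207

Step 1: cross terms: (22*24 - 23*-21)=1011, (23*39 - 12*24)=609, (12*39 - -33*39)=1755, (-33*-21 - 22*39)=-165; twice the area = |3210| = 3210; area = 1605; answer 1605
Step 2: S1 = 1605; threaded value p + q = 1606; m = 12; -3*(12)^2 + 8*(12)^1 - 4 = (-432) + (96) + (-4) = -340; answer -340
Step 3: S2 = -340; d = -41; T(2) = -2*(7) - 3*(-41) = 109; iterating: T(2)=109, T(3)=-239, T(4)=151, T(5)=415, T(6)=-1283, T(7)=1321, T(8)=1207; answer 1207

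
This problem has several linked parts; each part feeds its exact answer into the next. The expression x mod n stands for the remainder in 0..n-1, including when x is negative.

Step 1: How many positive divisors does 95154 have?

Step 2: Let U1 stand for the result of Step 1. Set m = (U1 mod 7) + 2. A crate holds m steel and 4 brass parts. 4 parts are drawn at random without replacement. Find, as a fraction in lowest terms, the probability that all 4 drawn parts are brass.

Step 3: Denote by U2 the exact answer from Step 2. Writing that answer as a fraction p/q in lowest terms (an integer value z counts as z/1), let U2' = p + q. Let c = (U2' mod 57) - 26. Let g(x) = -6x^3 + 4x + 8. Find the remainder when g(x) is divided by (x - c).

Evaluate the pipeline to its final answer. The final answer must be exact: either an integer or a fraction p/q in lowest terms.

-5952

Step 1: 95154 = 2 * 3 * 15859; number of divisors = (1+1) * (1+1) * (1+1) = 8; answer 8
Step 2: U1 = 8; m = 3; total draws C(7,4) = 35; favorable C(4,4) = 1; P = 1/35; answer 1/35
Step 3: U2 = 1/35; threaded value p + q = 36; c = 10; remainder = value at the root: -6*(10)^3 + 4*(10)^1 + 8 = (-6000) + (40) + (8) = -5952; answer -5952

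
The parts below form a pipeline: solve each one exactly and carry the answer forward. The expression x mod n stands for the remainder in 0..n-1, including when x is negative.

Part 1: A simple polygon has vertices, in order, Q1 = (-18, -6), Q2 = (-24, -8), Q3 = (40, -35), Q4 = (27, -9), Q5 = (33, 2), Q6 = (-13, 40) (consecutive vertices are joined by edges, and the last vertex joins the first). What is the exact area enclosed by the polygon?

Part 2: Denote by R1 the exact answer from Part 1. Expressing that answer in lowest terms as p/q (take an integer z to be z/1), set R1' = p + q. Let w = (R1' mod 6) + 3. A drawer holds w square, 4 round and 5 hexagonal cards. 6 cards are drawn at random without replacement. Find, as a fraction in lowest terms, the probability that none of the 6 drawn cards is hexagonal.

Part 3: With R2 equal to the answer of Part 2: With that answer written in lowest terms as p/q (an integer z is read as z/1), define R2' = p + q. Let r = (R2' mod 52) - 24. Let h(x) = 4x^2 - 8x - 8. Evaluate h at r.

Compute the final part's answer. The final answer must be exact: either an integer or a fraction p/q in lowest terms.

1588

Part 1: cross terms: (-18*-8 - -24*-6)=0, (-24*-35 - 40*-8)=1160, (40*-9 - 27*-35)=585, (27*2 - 33*-9)=351, (33*40 - -13*2)=1346, (-13*-6 - -18*40)=798; twice the area = |4240| = 4240; area = 2120; answer 2120
Part 2: R1 = 2120; threaded value p + q = 2121; w = 6; total draws C(15,6) = 5005; favorable C(10,6) = 210; P = 6/143; answer 6/143
Part 3: R2 = 6/143; threaded value p + q = 149; r = 21; 4*(21)^2 - 8*(21)^1 - 8 = (1764) + (-168) + (-8) = 1588; answer 1588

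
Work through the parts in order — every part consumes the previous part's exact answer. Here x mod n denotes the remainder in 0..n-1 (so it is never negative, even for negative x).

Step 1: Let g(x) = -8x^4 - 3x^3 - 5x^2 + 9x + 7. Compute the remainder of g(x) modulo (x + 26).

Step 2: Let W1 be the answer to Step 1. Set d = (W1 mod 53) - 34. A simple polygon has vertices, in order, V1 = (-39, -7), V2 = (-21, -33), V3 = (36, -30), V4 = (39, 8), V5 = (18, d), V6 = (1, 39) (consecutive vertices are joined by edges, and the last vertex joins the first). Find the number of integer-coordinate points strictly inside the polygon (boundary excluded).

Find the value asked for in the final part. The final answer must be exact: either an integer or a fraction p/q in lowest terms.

Step 1: remainder = value at the root: -8*(-26)^4 - 3*(-26)^3 - 5*(-26)^2 + 9*(-26)^1 + 7 = (-3655808) + (52728) + (-3380) + (-234) + (7) = -3606687; answer -3606687
Step 2: W1 = -3606687; d = -18; cross terms: (-39*-33 - -21*-7)=1140, (-21*-30 - 36*-33)=1818, (36*8 - 39*-30)=1458, (39*-18 - 18*8)=-846, (18*39 - 1*-18)=720, (1*-7 - -39*39)=1514; twice the area = |5804| = 5804; area = 2902; boundary points = 2 + 3 + 1 + 1 + 1 + 2 = 10; strictly interior points = area - boundary/2 + 1 = 2898; answer 2898

2898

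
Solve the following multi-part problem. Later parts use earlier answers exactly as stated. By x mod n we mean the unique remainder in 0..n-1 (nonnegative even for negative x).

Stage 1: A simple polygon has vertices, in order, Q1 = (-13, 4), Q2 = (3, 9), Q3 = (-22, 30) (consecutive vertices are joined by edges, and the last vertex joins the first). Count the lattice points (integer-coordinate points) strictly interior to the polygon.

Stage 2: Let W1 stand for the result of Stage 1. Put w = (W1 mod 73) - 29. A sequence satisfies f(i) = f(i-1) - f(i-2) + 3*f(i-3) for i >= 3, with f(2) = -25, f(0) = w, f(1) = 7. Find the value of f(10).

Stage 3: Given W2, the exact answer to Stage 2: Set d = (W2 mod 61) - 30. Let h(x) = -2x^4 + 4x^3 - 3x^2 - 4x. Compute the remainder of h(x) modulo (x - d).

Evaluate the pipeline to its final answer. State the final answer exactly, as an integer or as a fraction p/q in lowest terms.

-148325

Stage 1: cross terms: (-13*9 - 3*4)=-129, (3*30 - -22*9)=288, (-22*4 - -13*30)=302; twice the area = |461| = 461; area = 461/2; boundary points = 1 + 1 + 1 = 3; strictly interior points = area - boundary/2 + 1 = 230; answer 230
Stage 2: W1 = 230; w = -18; f(3) = 1*(-25) - 1*(7) + 3*(-18) = -86; iterating: f(3)=-86, f(4)=-40, f(5)=-29, f(6)=-247, f(7)=-338, f(8)=-178, f(9)=-581, f(10)=-1417; answer -1417
Stage 3: W2 = -1417; d = 17; remainder = value at the root: -2*(17)^4 + 4*(17)^3 - 3*(17)^2 - 4*(17)^1 = (-167042) + (19652) + (-867) + (-68) = -148325; answer -148325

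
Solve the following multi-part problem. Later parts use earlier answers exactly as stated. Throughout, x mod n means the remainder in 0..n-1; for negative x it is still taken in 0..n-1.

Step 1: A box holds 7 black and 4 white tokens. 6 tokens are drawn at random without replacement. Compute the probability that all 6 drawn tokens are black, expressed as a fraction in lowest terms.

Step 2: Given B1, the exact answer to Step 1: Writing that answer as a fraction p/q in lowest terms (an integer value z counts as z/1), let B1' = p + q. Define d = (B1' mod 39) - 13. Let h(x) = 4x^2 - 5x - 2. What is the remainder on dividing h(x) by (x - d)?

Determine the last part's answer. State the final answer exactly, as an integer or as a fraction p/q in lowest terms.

Step 1: total draws C(11,6) = 462; favorable C(7,6) = 7; P = 1/66; answer 1/66
Step 2: B1 = 1/66; threaded value p + q = 67; d = 15; remainder = value at the root: 4*(15)^2 - 5*(15)^1 - 2 = (900) + (-75) + (-2) = 823; answer 823

823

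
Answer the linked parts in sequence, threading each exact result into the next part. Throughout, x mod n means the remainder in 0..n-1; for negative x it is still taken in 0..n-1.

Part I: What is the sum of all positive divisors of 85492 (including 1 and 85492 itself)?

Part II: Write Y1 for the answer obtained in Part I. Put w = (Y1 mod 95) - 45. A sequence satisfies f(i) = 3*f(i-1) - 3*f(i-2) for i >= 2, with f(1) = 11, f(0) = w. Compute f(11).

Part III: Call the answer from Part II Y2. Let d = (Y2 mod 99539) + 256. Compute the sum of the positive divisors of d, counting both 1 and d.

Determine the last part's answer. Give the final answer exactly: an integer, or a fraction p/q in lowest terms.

Part I: 85492 = 2^2 * 11 * 29 * 67; sigma = (1 + 2 + 4) * (1 + 11) * (1 + 29) * (1 + 67) = 7 * 12 * 30 * 68 = 171360; answer 171360
Part II: Y1 = 171360; w = 30; f(2) = 3*(11) - 3*(30) = -57; iterating: f(2)=-57, f(3)=-204, f(4)=-441, f(5)=-711, f(6)=-810, f(7)=-297, f(8)=1539, f(9)=5508, f(10)=11907, f(11)=19197; answer 19197
Part III: Y2 = 19197; d = 19453; 19453 = 7^2 * 397; sigma = (1 + 7 + 49) * (1 + 397) = 57 * 398 = 22686; answer 22686

22686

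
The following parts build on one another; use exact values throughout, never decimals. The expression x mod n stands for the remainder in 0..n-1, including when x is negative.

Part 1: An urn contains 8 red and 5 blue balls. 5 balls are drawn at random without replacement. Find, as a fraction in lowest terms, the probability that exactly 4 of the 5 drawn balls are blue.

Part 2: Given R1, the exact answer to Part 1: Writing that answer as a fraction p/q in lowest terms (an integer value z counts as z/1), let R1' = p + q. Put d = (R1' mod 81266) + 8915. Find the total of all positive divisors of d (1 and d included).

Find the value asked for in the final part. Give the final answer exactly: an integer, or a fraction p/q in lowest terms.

Part 1: total draws C(13,5) = 1287; favorable C(5,4)*C(8,1) = 40; P = 40/1287; answer 40/1287
Part 2: R1 = 40/1287; threaded value p + q = 1327; d = 10242; 10242 = 2 * 3^2 * 569; sigma = (1 + 2) * (1 + 3 + 9) * (1 + 569) = 3 * 13 * 570 = 22230; answer 22230

22230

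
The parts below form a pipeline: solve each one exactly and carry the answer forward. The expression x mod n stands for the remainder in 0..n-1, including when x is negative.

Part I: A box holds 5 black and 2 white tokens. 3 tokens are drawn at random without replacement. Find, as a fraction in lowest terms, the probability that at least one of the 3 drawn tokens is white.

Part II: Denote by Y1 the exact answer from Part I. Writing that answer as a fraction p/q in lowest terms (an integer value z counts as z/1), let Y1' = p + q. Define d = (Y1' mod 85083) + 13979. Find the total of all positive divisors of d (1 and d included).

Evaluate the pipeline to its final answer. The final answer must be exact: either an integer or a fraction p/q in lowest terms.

14832

Part I: total draws C(7,3) = 35; complement C(5,3) = 10; favorable 35 - 10 = 25; P = 5/7; answer 5/7
Part II: Y1 = 5/7; threaded value p + q = 12; d = 13991; 13991 = 17 * 823; sigma = (1 + 17) * (1 + 823) = 18 * 824 = 14832; answer 14832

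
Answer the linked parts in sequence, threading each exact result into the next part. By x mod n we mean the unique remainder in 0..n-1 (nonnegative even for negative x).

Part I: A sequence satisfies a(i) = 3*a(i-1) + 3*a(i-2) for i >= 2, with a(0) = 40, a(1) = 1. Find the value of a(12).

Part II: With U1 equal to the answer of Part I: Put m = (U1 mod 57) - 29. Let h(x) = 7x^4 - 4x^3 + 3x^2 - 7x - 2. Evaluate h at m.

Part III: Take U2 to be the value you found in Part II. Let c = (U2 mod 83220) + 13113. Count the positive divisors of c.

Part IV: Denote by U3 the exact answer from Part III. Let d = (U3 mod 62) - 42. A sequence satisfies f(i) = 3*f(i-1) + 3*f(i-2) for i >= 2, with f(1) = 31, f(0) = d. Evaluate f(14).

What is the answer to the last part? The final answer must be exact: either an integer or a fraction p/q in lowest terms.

Part I: a(2) = 3*(1) + 3*(40) = 123; iterating: a(2)=123, a(3)=372, a(4)=1485, a(5)=5571, a(6)=21168, a(7)=80217, a(8)=304155, a(9)=1153116, a(10)=4371813, a(11)=16574787, a(12)=62839800; answer 62839800
Part II: U1 = 62839800; m = 7; 7*(7)^4 - 4*(7)^3 + 3*(7)^2 - 7*(7)^1 - 2 = (16807) + (-1372) + (147) + (-49) + (-2) = 15531; answer 15531
Part III: U2 = 15531; c = 28644; 28644 = 2^2 * 3 * 7 * 11 * 31; number of divisors = (2+1) * (1+1) * (1+1) * (1+1) * (1+1) = 48; answer 48
Part IV: U3 = 48; d = 6; f(2) = 3*(31) + 3*(6) = 111; iterating: f(2)=111, f(3)=426, f(4)=1611, f(5)=6111, f(6)=23166, f(7)=87831, f(8)=332991, f(9)=1262466, f(10)=4786371, f(11)=18146511, f(12)=68798646, f(13)=260835471, f(14)=988902351; answer 988902351

988902351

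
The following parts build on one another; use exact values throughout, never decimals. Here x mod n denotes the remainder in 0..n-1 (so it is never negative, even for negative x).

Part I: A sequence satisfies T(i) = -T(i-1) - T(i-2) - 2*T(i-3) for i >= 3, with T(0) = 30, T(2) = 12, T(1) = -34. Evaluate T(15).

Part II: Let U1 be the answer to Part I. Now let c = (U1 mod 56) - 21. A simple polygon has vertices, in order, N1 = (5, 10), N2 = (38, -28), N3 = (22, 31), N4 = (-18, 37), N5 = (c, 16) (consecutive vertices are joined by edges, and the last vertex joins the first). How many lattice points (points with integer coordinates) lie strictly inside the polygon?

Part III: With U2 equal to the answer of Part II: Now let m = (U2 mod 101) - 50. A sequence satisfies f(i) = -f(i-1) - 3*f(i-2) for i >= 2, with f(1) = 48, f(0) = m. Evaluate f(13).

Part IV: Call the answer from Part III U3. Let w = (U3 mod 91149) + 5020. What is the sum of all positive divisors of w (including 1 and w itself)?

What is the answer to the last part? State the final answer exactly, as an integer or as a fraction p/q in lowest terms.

70416

Part I: T(3) = -1*(12) - 1*(-34) - 2*(30) = -38; iterating: T(3)=-38, T(4)=94, T(5)=-80, T(6)=62, T(7)=-170, T(8)=268, T(9)=-222, T(10)=294, T(11)=-608, T(12)=758, T(13)=-738, T(14)=1196, T(15)=-1974; answer -1974
Part II: U1 = -1974; c = 21; cross terms: (5*-28 - 38*10)=-520, (38*31 - 22*-28)=1794, (22*37 - -18*31)=1372, (-18*16 - 21*37)=-1065, (21*10 - 5*16)=130; twice the area = |1711| = 1711; area = 1711/2; boundary points = 1 + 1 + 2 + 3 + 2 = 9; strictly interior points = area - boundary/2 + 1 = 852; answer 852
Part III: U2 = 852; m = -6; f(2) = -1*(48) - 3*(-6) = -30; iterating: f(2)=-30, f(3)=-114, f(4)=204, f(5)=138, f(6)=-750, f(7)=336, f(8)=1914, f(9)=-2922, f(10)=-2820, f(11)=11586, f(12)=-3126, f(13)=-31632; answer -31632
Part IV: U3 = -31632; w = 64537; 64537 = 11 * 5867; sigma = (1 + 11) * (1 + 5867) = 12 * 5868 = 70416; answer 70416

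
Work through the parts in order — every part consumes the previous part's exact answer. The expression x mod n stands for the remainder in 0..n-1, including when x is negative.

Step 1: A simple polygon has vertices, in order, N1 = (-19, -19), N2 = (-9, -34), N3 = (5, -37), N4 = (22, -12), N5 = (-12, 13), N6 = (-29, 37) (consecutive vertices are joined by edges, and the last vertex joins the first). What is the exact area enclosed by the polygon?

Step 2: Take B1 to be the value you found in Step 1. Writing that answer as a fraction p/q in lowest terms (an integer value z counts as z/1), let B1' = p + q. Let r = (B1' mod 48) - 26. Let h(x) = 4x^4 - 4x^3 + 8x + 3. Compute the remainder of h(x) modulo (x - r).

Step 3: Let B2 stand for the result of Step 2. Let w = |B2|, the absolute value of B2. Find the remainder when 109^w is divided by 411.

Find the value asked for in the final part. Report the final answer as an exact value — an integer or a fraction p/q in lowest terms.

130

Step 1: cross terms: (-19*-34 - -9*-19)=475, (-9*-37 - 5*-34)=503, (5*-12 - 22*-37)=754, (22*13 - -12*-12)=142, (-12*37 - -29*13)=-67, (-29*-19 - -19*37)=1254; twice the area = |3061| = 3061; area = 3061/2; answer 3061/2
Step 2: B1 = 3061/2; threaded value p + q = 3063; r = 13; remainder = value at the root: 4*(13)^4 - 4*(13)^3 + 8*(13)^1 + 3 = (114244) + (-8788) + (104) + (3) = 105563; answer 105563
Step 3: B2 = 105563; w = 105563; squarings mod 411: 109^1=109, 109^2=373, 109^4=211, 109^8=133, 109^16=16, 109^32=256, 109^64=187, 109^128=34, 109^256=334, 109^512=175, 109^1024=211, 109^2048=133, 109^4096=16, 109^8192=256, 109^16384=187, 109^32768=34, 109^65536=334; 109^105563 = 109^1 * 109^2 * 109^8 * 109^16 * 109^64 * 109^1024 * 109^2048 * 109^4096 * 109^32768 * 109^65536 = 130 (mod 411); answer 130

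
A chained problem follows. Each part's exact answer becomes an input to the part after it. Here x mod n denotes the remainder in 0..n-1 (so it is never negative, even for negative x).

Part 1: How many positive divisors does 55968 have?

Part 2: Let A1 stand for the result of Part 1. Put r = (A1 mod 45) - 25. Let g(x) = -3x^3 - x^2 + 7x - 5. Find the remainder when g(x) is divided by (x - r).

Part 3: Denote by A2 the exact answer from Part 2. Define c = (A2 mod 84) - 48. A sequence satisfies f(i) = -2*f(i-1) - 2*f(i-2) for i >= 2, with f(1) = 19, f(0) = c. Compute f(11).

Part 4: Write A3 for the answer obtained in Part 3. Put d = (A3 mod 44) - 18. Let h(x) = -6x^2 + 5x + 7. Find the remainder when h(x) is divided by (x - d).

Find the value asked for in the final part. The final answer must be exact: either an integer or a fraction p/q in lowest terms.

-1239

Part 1: 55968 = 2^5 * 3 * 11 * 53; number of divisors = (5+1) * (1+1) * (1+1) * (1+1) = 48; answer 48
Part 2: A1 = 48; r = -22; remainder = value at the root: -3*(-22)^3 - 1*(-22)^2 + 7*(-22)^1 - 5 = (31944) + (-484) + (-154) + (-5) = 31301; answer 31301
Part 3: A2 = 31301; c = 5; f(2) = -2*(19) - 2*(5) = -48; iterating: f(2)=-48, f(3)=58, f(4)=-20, f(5)=-76, f(6)=192, f(7)=-232, f(8)=80, f(9)=304, f(10)=-768, f(11)=928; answer 928
Part 4: A3 = 928; d = -14; remainder = value at the root: -6*(-14)^2 + 5*(-14)^1 + 7 = (-1176) + (-70) + (7) = -1239; answer -1239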